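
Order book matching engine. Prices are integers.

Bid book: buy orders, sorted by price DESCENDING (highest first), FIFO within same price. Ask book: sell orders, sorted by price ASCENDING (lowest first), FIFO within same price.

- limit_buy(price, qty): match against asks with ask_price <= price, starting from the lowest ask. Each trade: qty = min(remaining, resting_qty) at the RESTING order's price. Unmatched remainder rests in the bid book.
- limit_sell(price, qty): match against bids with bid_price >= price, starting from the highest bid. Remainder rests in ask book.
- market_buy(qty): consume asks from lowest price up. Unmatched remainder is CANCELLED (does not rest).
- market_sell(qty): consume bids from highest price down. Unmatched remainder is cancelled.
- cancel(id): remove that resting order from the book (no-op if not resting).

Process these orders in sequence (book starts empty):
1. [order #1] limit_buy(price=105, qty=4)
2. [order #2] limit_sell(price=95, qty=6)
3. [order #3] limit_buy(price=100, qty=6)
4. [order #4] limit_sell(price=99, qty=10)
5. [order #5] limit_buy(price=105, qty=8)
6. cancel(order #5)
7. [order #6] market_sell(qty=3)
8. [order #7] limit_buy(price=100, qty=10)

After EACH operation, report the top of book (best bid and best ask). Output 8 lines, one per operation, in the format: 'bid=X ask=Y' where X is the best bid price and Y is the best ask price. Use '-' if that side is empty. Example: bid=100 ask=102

Answer: bid=105 ask=-
bid=- ask=95
bid=100 ask=-
bid=- ask=99
bid=105 ask=-
bid=- ask=-
bid=- ask=-
bid=100 ask=-

Derivation:
After op 1 [order #1] limit_buy(price=105, qty=4): fills=none; bids=[#1:4@105] asks=[-]
After op 2 [order #2] limit_sell(price=95, qty=6): fills=#1x#2:4@105; bids=[-] asks=[#2:2@95]
After op 3 [order #3] limit_buy(price=100, qty=6): fills=#3x#2:2@95; bids=[#3:4@100] asks=[-]
After op 4 [order #4] limit_sell(price=99, qty=10): fills=#3x#4:4@100; bids=[-] asks=[#4:6@99]
After op 5 [order #5] limit_buy(price=105, qty=8): fills=#5x#4:6@99; bids=[#5:2@105] asks=[-]
After op 6 cancel(order #5): fills=none; bids=[-] asks=[-]
After op 7 [order #6] market_sell(qty=3): fills=none; bids=[-] asks=[-]
After op 8 [order #7] limit_buy(price=100, qty=10): fills=none; bids=[#7:10@100] asks=[-]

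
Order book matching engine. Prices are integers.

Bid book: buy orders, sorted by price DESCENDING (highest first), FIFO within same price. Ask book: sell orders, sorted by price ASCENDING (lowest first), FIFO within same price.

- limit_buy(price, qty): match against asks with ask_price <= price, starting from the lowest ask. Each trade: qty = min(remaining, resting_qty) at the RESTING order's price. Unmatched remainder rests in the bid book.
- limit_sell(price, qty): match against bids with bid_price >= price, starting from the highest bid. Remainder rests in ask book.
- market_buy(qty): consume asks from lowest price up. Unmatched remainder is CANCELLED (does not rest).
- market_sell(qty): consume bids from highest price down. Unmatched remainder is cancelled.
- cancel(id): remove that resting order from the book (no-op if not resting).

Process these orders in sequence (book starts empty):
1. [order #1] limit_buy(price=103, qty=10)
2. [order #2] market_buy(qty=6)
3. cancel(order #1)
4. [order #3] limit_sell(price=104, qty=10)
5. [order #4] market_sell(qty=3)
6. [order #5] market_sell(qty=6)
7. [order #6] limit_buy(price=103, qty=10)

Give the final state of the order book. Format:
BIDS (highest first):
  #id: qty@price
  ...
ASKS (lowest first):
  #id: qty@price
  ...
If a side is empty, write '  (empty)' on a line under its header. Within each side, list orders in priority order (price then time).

Answer: BIDS (highest first):
  #6: 10@103
ASKS (lowest first):
  #3: 10@104

Derivation:
After op 1 [order #1] limit_buy(price=103, qty=10): fills=none; bids=[#1:10@103] asks=[-]
After op 2 [order #2] market_buy(qty=6): fills=none; bids=[#1:10@103] asks=[-]
After op 3 cancel(order #1): fills=none; bids=[-] asks=[-]
After op 4 [order #3] limit_sell(price=104, qty=10): fills=none; bids=[-] asks=[#3:10@104]
After op 5 [order #4] market_sell(qty=3): fills=none; bids=[-] asks=[#3:10@104]
After op 6 [order #5] market_sell(qty=6): fills=none; bids=[-] asks=[#3:10@104]
After op 7 [order #6] limit_buy(price=103, qty=10): fills=none; bids=[#6:10@103] asks=[#3:10@104]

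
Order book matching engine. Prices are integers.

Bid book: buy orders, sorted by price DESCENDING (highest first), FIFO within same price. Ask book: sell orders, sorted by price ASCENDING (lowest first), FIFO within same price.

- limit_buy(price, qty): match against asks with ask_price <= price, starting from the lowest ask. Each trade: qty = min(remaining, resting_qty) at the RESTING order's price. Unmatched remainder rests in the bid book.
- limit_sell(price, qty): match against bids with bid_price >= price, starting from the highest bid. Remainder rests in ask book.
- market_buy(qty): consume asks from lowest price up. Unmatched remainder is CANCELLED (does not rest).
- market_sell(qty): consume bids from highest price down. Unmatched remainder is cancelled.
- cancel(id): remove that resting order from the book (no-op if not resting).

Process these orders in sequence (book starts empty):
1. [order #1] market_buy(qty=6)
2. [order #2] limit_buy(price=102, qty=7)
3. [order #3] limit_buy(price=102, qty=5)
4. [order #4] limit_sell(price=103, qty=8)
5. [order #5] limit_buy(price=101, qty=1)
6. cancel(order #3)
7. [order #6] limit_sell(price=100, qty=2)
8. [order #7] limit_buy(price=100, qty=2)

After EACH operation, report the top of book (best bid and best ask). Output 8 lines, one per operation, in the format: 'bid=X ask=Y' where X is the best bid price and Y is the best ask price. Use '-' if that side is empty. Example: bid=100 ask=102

After op 1 [order #1] market_buy(qty=6): fills=none; bids=[-] asks=[-]
After op 2 [order #2] limit_buy(price=102, qty=7): fills=none; bids=[#2:7@102] asks=[-]
After op 3 [order #3] limit_buy(price=102, qty=5): fills=none; bids=[#2:7@102 #3:5@102] asks=[-]
After op 4 [order #4] limit_sell(price=103, qty=8): fills=none; bids=[#2:7@102 #3:5@102] asks=[#4:8@103]
After op 5 [order #5] limit_buy(price=101, qty=1): fills=none; bids=[#2:7@102 #3:5@102 #5:1@101] asks=[#4:8@103]
After op 6 cancel(order #3): fills=none; bids=[#2:7@102 #5:1@101] asks=[#4:8@103]
After op 7 [order #6] limit_sell(price=100, qty=2): fills=#2x#6:2@102; bids=[#2:5@102 #5:1@101] asks=[#4:8@103]
After op 8 [order #7] limit_buy(price=100, qty=2): fills=none; bids=[#2:5@102 #5:1@101 #7:2@100] asks=[#4:8@103]

Answer: bid=- ask=-
bid=102 ask=-
bid=102 ask=-
bid=102 ask=103
bid=102 ask=103
bid=102 ask=103
bid=102 ask=103
bid=102 ask=103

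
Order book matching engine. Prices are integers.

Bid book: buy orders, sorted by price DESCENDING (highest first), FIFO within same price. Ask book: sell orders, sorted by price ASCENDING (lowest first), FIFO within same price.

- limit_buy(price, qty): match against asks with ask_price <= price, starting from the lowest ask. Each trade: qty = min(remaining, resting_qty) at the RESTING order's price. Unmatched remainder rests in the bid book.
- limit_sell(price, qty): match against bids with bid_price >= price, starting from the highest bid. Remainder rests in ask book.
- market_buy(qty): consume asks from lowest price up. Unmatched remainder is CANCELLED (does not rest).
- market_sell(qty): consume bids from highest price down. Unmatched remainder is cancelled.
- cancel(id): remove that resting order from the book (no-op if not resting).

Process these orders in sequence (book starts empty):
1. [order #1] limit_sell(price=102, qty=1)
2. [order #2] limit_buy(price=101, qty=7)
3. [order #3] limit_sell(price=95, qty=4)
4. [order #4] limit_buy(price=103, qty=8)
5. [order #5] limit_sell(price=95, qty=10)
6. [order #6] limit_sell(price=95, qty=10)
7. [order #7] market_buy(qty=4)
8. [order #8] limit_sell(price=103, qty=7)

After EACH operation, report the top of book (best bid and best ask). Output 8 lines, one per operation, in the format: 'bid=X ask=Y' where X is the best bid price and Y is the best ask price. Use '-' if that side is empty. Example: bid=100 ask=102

After op 1 [order #1] limit_sell(price=102, qty=1): fills=none; bids=[-] asks=[#1:1@102]
After op 2 [order #2] limit_buy(price=101, qty=7): fills=none; bids=[#2:7@101] asks=[#1:1@102]
After op 3 [order #3] limit_sell(price=95, qty=4): fills=#2x#3:4@101; bids=[#2:3@101] asks=[#1:1@102]
After op 4 [order #4] limit_buy(price=103, qty=8): fills=#4x#1:1@102; bids=[#4:7@103 #2:3@101] asks=[-]
After op 5 [order #5] limit_sell(price=95, qty=10): fills=#4x#5:7@103 #2x#5:3@101; bids=[-] asks=[-]
After op 6 [order #6] limit_sell(price=95, qty=10): fills=none; bids=[-] asks=[#6:10@95]
After op 7 [order #7] market_buy(qty=4): fills=#7x#6:4@95; bids=[-] asks=[#6:6@95]
After op 8 [order #8] limit_sell(price=103, qty=7): fills=none; bids=[-] asks=[#6:6@95 #8:7@103]

Answer: bid=- ask=102
bid=101 ask=102
bid=101 ask=102
bid=103 ask=-
bid=- ask=-
bid=- ask=95
bid=- ask=95
bid=- ask=95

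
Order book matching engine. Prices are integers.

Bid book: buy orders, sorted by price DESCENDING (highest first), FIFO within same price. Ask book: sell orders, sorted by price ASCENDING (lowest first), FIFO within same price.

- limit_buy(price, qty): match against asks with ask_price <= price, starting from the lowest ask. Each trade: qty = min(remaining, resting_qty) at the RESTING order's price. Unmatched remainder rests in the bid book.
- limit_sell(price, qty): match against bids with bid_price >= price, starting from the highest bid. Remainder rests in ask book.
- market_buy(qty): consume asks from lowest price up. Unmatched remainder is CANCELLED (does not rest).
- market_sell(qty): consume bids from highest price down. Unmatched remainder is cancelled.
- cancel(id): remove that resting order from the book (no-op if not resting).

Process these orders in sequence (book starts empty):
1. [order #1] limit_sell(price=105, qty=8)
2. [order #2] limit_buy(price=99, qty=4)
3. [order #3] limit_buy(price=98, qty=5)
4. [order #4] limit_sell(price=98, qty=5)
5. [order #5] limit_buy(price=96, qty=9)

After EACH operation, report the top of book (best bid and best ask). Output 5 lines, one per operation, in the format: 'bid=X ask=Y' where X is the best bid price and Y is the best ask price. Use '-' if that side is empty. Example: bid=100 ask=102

After op 1 [order #1] limit_sell(price=105, qty=8): fills=none; bids=[-] asks=[#1:8@105]
After op 2 [order #2] limit_buy(price=99, qty=4): fills=none; bids=[#2:4@99] asks=[#1:8@105]
After op 3 [order #3] limit_buy(price=98, qty=5): fills=none; bids=[#2:4@99 #3:5@98] asks=[#1:8@105]
After op 4 [order #4] limit_sell(price=98, qty=5): fills=#2x#4:4@99 #3x#4:1@98; bids=[#3:4@98] asks=[#1:8@105]
After op 5 [order #5] limit_buy(price=96, qty=9): fills=none; bids=[#3:4@98 #5:9@96] asks=[#1:8@105]

Answer: bid=- ask=105
bid=99 ask=105
bid=99 ask=105
bid=98 ask=105
bid=98 ask=105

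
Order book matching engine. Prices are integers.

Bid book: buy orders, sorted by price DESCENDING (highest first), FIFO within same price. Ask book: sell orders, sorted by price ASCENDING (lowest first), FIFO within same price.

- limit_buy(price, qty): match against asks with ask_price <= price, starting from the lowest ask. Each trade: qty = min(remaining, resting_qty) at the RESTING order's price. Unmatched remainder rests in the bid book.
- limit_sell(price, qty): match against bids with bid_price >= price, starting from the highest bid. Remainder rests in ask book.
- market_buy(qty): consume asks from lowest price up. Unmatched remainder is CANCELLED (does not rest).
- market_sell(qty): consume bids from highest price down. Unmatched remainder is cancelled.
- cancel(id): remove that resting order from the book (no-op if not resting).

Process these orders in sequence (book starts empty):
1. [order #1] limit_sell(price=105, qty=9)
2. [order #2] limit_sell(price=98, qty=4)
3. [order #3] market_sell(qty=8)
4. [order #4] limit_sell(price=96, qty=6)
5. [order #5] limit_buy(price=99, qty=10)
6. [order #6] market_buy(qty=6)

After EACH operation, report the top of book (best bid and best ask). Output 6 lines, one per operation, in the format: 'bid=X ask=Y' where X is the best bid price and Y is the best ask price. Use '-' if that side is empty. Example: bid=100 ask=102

After op 1 [order #1] limit_sell(price=105, qty=9): fills=none; bids=[-] asks=[#1:9@105]
After op 2 [order #2] limit_sell(price=98, qty=4): fills=none; bids=[-] asks=[#2:4@98 #1:9@105]
After op 3 [order #3] market_sell(qty=8): fills=none; bids=[-] asks=[#2:4@98 #1:9@105]
After op 4 [order #4] limit_sell(price=96, qty=6): fills=none; bids=[-] asks=[#4:6@96 #2:4@98 #1:9@105]
After op 5 [order #5] limit_buy(price=99, qty=10): fills=#5x#4:6@96 #5x#2:4@98; bids=[-] asks=[#1:9@105]
After op 6 [order #6] market_buy(qty=6): fills=#6x#1:6@105; bids=[-] asks=[#1:3@105]

Answer: bid=- ask=105
bid=- ask=98
bid=- ask=98
bid=- ask=96
bid=- ask=105
bid=- ask=105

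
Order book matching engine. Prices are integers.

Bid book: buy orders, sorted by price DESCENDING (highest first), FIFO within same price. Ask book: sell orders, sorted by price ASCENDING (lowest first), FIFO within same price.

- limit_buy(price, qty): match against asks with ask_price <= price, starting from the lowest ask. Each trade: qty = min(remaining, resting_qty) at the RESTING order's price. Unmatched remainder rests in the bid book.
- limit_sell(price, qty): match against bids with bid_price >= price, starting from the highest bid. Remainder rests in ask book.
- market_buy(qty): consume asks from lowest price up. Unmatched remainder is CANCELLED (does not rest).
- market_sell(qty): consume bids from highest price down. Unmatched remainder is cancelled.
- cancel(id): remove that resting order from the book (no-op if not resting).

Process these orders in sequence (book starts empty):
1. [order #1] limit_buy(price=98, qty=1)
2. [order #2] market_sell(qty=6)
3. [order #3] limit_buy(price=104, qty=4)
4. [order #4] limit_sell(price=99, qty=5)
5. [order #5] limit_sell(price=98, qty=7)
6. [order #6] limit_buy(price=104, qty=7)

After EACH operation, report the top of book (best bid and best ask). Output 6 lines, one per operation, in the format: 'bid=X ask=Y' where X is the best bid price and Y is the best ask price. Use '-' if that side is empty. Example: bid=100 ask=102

After op 1 [order #1] limit_buy(price=98, qty=1): fills=none; bids=[#1:1@98] asks=[-]
After op 2 [order #2] market_sell(qty=6): fills=#1x#2:1@98; bids=[-] asks=[-]
After op 3 [order #3] limit_buy(price=104, qty=4): fills=none; bids=[#3:4@104] asks=[-]
After op 4 [order #4] limit_sell(price=99, qty=5): fills=#3x#4:4@104; bids=[-] asks=[#4:1@99]
After op 5 [order #5] limit_sell(price=98, qty=7): fills=none; bids=[-] asks=[#5:7@98 #4:1@99]
After op 6 [order #6] limit_buy(price=104, qty=7): fills=#6x#5:7@98; bids=[-] asks=[#4:1@99]

Answer: bid=98 ask=-
bid=- ask=-
bid=104 ask=-
bid=- ask=99
bid=- ask=98
bid=- ask=99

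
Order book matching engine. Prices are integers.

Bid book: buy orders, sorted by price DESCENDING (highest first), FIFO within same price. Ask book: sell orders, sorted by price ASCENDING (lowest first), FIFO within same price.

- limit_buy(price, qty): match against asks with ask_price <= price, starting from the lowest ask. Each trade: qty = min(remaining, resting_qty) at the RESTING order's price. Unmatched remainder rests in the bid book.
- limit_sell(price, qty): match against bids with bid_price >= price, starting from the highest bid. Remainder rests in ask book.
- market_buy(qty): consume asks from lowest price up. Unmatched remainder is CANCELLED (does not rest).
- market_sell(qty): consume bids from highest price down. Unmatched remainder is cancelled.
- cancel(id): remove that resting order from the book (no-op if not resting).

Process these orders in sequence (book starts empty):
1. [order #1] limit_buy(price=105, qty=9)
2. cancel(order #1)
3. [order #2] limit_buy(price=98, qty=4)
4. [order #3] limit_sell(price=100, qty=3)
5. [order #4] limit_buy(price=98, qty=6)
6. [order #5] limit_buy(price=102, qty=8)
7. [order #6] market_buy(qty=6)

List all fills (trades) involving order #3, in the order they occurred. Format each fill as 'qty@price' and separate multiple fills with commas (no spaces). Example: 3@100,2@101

After op 1 [order #1] limit_buy(price=105, qty=9): fills=none; bids=[#1:9@105] asks=[-]
After op 2 cancel(order #1): fills=none; bids=[-] asks=[-]
After op 3 [order #2] limit_buy(price=98, qty=4): fills=none; bids=[#2:4@98] asks=[-]
After op 4 [order #3] limit_sell(price=100, qty=3): fills=none; bids=[#2:4@98] asks=[#3:3@100]
After op 5 [order #4] limit_buy(price=98, qty=6): fills=none; bids=[#2:4@98 #4:6@98] asks=[#3:3@100]
After op 6 [order #5] limit_buy(price=102, qty=8): fills=#5x#3:3@100; bids=[#5:5@102 #2:4@98 #4:6@98] asks=[-]
After op 7 [order #6] market_buy(qty=6): fills=none; bids=[#5:5@102 #2:4@98 #4:6@98] asks=[-]

Answer: 3@100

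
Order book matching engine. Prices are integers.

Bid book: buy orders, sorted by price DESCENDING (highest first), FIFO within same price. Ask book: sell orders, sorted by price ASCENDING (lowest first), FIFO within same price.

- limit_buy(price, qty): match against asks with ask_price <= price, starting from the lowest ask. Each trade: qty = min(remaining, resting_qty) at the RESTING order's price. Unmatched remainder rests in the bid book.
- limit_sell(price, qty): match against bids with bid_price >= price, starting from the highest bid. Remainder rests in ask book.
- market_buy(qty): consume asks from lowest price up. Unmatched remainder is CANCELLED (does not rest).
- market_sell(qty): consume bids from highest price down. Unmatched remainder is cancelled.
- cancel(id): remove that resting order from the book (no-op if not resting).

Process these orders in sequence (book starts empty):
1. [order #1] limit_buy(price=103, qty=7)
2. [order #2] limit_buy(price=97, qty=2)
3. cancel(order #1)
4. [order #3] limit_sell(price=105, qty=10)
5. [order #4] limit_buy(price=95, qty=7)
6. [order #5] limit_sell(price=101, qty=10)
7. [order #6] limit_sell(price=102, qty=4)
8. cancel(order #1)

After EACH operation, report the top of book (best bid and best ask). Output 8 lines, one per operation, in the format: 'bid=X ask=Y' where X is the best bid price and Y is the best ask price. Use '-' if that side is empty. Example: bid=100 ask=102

Answer: bid=103 ask=-
bid=103 ask=-
bid=97 ask=-
bid=97 ask=105
bid=97 ask=105
bid=97 ask=101
bid=97 ask=101
bid=97 ask=101

Derivation:
After op 1 [order #1] limit_buy(price=103, qty=7): fills=none; bids=[#1:7@103] asks=[-]
After op 2 [order #2] limit_buy(price=97, qty=2): fills=none; bids=[#1:7@103 #2:2@97] asks=[-]
After op 3 cancel(order #1): fills=none; bids=[#2:2@97] asks=[-]
After op 4 [order #3] limit_sell(price=105, qty=10): fills=none; bids=[#2:2@97] asks=[#3:10@105]
After op 5 [order #4] limit_buy(price=95, qty=7): fills=none; bids=[#2:2@97 #4:7@95] asks=[#3:10@105]
After op 6 [order #5] limit_sell(price=101, qty=10): fills=none; bids=[#2:2@97 #4:7@95] asks=[#5:10@101 #3:10@105]
After op 7 [order #6] limit_sell(price=102, qty=4): fills=none; bids=[#2:2@97 #4:7@95] asks=[#5:10@101 #6:4@102 #3:10@105]
After op 8 cancel(order #1): fills=none; bids=[#2:2@97 #4:7@95] asks=[#5:10@101 #6:4@102 #3:10@105]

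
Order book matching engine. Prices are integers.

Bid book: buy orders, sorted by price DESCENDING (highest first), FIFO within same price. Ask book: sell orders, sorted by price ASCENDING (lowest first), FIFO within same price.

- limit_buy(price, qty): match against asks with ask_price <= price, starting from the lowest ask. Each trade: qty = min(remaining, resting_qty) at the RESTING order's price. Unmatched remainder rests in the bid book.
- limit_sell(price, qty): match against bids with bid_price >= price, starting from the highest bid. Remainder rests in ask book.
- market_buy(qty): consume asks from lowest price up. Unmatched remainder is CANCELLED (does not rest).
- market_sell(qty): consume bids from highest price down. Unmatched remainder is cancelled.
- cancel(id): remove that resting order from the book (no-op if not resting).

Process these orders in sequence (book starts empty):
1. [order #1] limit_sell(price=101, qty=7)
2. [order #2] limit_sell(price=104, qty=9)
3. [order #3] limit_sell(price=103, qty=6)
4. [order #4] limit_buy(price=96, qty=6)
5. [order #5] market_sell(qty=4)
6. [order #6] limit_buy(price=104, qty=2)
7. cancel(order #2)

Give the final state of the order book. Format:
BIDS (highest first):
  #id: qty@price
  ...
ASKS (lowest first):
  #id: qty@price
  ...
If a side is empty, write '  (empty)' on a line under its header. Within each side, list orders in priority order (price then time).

Answer: BIDS (highest first):
  #4: 2@96
ASKS (lowest first):
  #1: 5@101
  #3: 6@103

Derivation:
After op 1 [order #1] limit_sell(price=101, qty=7): fills=none; bids=[-] asks=[#1:7@101]
After op 2 [order #2] limit_sell(price=104, qty=9): fills=none; bids=[-] asks=[#1:7@101 #2:9@104]
After op 3 [order #3] limit_sell(price=103, qty=6): fills=none; bids=[-] asks=[#1:7@101 #3:6@103 #2:9@104]
After op 4 [order #4] limit_buy(price=96, qty=6): fills=none; bids=[#4:6@96] asks=[#1:7@101 #3:6@103 #2:9@104]
After op 5 [order #5] market_sell(qty=4): fills=#4x#5:4@96; bids=[#4:2@96] asks=[#1:7@101 #3:6@103 #2:9@104]
After op 6 [order #6] limit_buy(price=104, qty=2): fills=#6x#1:2@101; bids=[#4:2@96] asks=[#1:5@101 #3:6@103 #2:9@104]
After op 7 cancel(order #2): fills=none; bids=[#4:2@96] asks=[#1:5@101 #3:6@103]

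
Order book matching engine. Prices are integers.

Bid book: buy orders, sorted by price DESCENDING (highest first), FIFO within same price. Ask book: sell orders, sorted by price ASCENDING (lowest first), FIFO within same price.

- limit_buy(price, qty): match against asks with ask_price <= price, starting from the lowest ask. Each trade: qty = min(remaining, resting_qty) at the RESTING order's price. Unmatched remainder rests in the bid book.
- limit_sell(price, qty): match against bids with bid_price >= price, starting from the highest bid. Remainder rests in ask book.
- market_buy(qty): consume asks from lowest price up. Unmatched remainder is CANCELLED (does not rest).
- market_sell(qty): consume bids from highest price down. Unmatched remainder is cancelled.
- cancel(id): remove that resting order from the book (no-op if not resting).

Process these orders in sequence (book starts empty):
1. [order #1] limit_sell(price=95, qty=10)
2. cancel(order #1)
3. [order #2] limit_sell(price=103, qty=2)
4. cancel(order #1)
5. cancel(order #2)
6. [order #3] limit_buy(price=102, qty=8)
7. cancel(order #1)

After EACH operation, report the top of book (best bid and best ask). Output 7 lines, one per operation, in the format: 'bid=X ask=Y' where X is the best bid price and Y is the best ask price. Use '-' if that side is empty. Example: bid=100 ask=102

Answer: bid=- ask=95
bid=- ask=-
bid=- ask=103
bid=- ask=103
bid=- ask=-
bid=102 ask=-
bid=102 ask=-

Derivation:
After op 1 [order #1] limit_sell(price=95, qty=10): fills=none; bids=[-] asks=[#1:10@95]
After op 2 cancel(order #1): fills=none; bids=[-] asks=[-]
After op 3 [order #2] limit_sell(price=103, qty=2): fills=none; bids=[-] asks=[#2:2@103]
After op 4 cancel(order #1): fills=none; bids=[-] asks=[#2:2@103]
After op 5 cancel(order #2): fills=none; bids=[-] asks=[-]
After op 6 [order #3] limit_buy(price=102, qty=8): fills=none; bids=[#3:8@102] asks=[-]
After op 7 cancel(order #1): fills=none; bids=[#3:8@102] asks=[-]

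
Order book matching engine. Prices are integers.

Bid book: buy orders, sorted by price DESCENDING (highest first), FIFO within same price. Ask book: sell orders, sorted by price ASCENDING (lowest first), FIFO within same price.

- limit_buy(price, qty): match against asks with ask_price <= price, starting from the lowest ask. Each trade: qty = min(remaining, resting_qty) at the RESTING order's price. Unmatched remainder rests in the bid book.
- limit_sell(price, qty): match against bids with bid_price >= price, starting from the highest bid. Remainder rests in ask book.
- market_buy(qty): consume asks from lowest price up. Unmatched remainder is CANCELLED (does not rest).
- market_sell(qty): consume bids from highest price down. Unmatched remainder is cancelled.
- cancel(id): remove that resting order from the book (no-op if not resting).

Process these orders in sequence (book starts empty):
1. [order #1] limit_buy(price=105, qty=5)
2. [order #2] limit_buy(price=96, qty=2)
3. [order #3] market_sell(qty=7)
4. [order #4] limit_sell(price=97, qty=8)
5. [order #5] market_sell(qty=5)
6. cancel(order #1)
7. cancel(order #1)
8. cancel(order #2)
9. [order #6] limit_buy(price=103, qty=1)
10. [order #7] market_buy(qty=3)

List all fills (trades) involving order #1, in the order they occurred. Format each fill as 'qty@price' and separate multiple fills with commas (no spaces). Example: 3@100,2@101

After op 1 [order #1] limit_buy(price=105, qty=5): fills=none; bids=[#1:5@105] asks=[-]
After op 2 [order #2] limit_buy(price=96, qty=2): fills=none; bids=[#1:5@105 #2:2@96] asks=[-]
After op 3 [order #3] market_sell(qty=7): fills=#1x#3:5@105 #2x#3:2@96; bids=[-] asks=[-]
After op 4 [order #4] limit_sell(price=97, qty=8): fills=none; bids=[-] asks=[#4:8@97]
After op 5 [order #5] market_sell(qty=5): fills=none; bids=[-] asks=[#4:8@97]
After op 6 cancel(order #1): fills=none; bids=[-] asks=[#4:8@97]
After op 7 cancel(order #1): fills=none; bids=[-] asks=[#4:8@97]
After op 8 cancel(order #2): fills=none; bids=[-] asks=[#4:8@97]
After op 9 [order #6] limit_buy(price=103, qty=1): fills=#6x#4:1@97; bids=[-] asks=[#4:7@97]
After op 10 [order #7] market_buy(qty=3): fills=#7x#4:3@97; bids=[-] asks=[#4:4@97]

Answer: 5@105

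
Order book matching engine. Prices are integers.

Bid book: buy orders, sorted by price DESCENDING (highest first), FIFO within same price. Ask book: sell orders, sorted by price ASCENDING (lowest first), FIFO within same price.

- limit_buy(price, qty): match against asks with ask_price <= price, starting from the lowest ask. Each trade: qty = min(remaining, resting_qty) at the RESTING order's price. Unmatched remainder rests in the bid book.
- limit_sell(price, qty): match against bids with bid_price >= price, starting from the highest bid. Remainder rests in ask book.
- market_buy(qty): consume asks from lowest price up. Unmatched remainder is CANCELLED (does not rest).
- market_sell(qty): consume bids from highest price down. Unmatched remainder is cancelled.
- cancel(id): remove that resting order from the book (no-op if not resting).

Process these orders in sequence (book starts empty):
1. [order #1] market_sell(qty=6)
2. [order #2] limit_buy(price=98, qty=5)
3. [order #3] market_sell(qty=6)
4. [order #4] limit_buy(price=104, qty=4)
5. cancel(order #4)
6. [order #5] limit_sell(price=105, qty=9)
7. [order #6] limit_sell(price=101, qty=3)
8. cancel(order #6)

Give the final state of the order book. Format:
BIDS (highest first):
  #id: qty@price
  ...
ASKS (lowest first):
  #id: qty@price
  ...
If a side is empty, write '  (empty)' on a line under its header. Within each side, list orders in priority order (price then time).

Answer: BIDS (highest first):
  (empty)
ASKS (lowest first):
  #5: 9@105

Derivation:
After op 1 [order #1] market_sell(qty=6): fills=none; bids=[-] asks=[-]
After op 2 [order #2] limit_buy(price=98, qty=5): fills=none; bids=[#2:5@98] asks=[-]
After op 3 [order #3] market_sell(qty=6): fills=#2x#3:5@98; bids=[-] asks=[-]
After op 4 [order #4] limit_buy(price=104, qty=4): fills=none; bids=[#4:4@104] asks=[-]
After op 5 cancel(order #4): fills=none; bids=[-] asks=[-]
After op 6 [order #5] limit_sell(price=105, qty=9): fills=none; bids=[-] asks=[#5:9@105]
After op 7 [order #6] limit_sell(price=101, qty=3): fills=none; bids=[-] asks=[#6:3@101 #5:9@105]
After op 8 cancel(order #6): fills=none; bids=[-] asks=[#5:9@105]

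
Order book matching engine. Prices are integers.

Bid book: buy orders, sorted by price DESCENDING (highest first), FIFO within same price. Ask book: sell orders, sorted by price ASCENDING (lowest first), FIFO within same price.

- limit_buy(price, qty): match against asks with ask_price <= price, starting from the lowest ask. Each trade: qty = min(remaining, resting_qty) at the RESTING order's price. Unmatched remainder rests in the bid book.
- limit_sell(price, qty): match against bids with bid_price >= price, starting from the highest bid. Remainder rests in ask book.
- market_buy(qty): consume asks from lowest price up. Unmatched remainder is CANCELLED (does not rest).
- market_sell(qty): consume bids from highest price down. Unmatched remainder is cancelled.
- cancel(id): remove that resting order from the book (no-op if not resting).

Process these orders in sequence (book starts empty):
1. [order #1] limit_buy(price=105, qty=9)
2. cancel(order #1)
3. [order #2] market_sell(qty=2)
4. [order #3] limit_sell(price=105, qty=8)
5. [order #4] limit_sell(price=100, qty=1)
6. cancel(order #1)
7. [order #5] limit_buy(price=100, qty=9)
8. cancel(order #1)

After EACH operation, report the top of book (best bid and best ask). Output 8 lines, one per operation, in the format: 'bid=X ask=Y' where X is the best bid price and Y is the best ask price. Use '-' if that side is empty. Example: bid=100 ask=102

Answer: bid=105 ask=-
bid=- ask=-
bid=- ask=-
bid=- ask=105
bid=- ask=100
bid=- ask=100
bid=100 ask=105
bid=100 ask=105

Derivation:
After op 1 [order #1] limit_buy(price=105, qty=9): fills=none; bids=[#1:9@105] asks=[-]
After op 2 cancel(order #1): fills=none; bids=[-] asks=[-]
After op 3 [order #2] market_sell(qty=2): fills=none; bids=[-] asks=[-]
After op 4 [order #3] limit_sell(price=105, qty=8): fills=none; bids=[-] asks=[#3:8@105]
After op 5 [order #4] limit_sell(price=100, qty=1): fills=none; bids=[-] asks=[#4:1@100 #3:8@105]
After op 6 cancel(order #1): fills=none; bids=[-] asks=[#4:1@100 #3:8@105]
After op 7 [order #5] limit_buy(price=100, qty=9): fills=#5x#4:1@100; bids=[#5:8@100] asks=[#3:8@105]
After op 8 cancel(order #1): fills=none; bids=[#5:8@100] asks=[#3:8@105]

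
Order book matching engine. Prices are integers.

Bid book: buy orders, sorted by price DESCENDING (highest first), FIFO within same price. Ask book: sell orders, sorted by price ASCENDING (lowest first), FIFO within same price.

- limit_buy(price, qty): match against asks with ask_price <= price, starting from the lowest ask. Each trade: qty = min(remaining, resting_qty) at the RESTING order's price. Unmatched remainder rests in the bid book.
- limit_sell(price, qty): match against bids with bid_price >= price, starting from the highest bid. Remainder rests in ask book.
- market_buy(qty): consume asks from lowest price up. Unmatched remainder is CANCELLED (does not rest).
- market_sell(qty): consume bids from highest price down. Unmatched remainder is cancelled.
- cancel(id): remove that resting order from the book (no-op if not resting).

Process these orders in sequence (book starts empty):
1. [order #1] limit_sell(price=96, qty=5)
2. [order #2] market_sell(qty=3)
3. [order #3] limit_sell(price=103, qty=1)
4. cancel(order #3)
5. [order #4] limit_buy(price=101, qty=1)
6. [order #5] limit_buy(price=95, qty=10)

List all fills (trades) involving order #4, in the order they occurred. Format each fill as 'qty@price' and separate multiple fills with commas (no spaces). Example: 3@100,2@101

Answer: 1@96

Derivation:
After op 1 [order #1] limit_sell(price=96, qty=5): fills=none; bids=[-] asks=[#1:5@96]
After op 2 [order #2] market_sell(qty=3): fills=none; bids=[-] asks=[#1:5@96]
After op 3 [order #3] limit_sell(price=103, qty=1): fills=none; bids=[-] asks=[#1:5@96 #3:1@103]
After op 4 cancel(order #3): fills=none; bids=[-] asks=[#1:5@96]
After op 5 [order #4] limit_buy(price=101, qty=1): fills=#4x#1:1@96; bids=[-] asks=[#1:4@96]
After op 6 [order #5] limit_buy(price=95, qty=10): fills=none; bids=[#5:10@95] asks=[#1:4@96]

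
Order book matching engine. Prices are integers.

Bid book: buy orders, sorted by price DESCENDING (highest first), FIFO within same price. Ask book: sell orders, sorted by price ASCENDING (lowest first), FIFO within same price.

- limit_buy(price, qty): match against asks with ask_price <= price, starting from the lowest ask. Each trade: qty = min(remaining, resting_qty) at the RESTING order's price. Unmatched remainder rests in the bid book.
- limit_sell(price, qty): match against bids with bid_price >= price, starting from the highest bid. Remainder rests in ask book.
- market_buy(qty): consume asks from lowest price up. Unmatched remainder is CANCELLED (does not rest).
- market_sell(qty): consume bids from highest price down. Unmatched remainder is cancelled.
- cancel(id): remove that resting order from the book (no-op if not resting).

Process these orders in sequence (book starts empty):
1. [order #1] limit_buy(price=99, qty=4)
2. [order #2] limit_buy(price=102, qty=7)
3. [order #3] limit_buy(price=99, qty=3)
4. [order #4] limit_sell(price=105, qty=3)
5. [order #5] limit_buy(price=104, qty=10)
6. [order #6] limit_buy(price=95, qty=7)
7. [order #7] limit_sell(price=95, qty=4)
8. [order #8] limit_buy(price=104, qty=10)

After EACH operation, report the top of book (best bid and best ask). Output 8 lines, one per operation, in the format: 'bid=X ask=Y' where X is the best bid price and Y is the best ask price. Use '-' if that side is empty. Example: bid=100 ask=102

After op 1 [order #1] limit_buy(price=99, qty=4): fills=none; bids=[#1:4@99] asks=[-]
After op 2 [order #2] limit_buy(price=102, qty=7): fills=none; bids=[#2:7@102 #1:4@99] asks=[-]
After op 3 [order #3] limit_buy(price=99, qty=3): fills=none; bids=[#2:7@102 #1:4@99 #3:3@99] asks=[-]
After op 4 [order #4] limit_sell(price=105, qty=3): fills=none; bids=[#2:7@102 #1:4@99 #3:3@99] asks=[#4:3@105]
After op 5 [order #5] limit_buy(price=104, qty=10): fills=none; bids=[#5:10@104 #2:7@102 #1:4@99 #3:3@99] asks=[#4:3@105]
After op 6 [order #6] limit_buy(price=95, qty=7): fills=none; bids=[#5:10@104 #2:7@102 #1:4@99 #3:3@99 #6:7@95] asks=[#4:3@105]
After op 7 [order #7] limit_sell(price=95, qty=4): fills=#5x#7:4@104; bids=[#5:6@104 #2:7@102 #1:4@99 #3:3@99 #6:7@95] asks=[#4:3@105]
After op 8 [order #8] limit_buy(price=104, qty=10): fills=none; bids=[#5:6@104 #8:10@104 #2:7@102 #1:4@99 #3:3@99 #6:7@95] asks=[#4:3@105]

Answer: bid=99 ask=-
bid=102 ask=-
bid=102 ask=-
bid=102 ask=105
bid=104 ask=105
bid=104 ask=105
bid=104 ask=105
bid=104 ask=105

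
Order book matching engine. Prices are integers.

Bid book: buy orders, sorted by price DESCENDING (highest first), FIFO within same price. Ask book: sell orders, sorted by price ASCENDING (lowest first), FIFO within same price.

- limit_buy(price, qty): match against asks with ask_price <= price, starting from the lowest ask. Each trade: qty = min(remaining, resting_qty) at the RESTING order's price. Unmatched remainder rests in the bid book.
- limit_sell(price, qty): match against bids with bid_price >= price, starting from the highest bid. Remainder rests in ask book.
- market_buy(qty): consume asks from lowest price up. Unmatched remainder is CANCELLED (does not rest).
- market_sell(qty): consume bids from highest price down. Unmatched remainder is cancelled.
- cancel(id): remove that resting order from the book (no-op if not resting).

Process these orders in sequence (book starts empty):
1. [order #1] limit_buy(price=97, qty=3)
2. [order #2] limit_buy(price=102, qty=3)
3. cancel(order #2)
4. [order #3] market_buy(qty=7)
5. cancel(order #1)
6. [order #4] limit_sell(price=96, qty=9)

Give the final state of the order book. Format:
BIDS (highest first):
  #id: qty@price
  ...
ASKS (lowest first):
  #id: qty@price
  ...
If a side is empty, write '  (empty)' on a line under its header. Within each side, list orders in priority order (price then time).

After op 1 [order #1] limit_buy(price=97, qty=3): fills=none; bids=[#1:3@97] asks=[-]
After op 2 [order #2] limit_buy(price=102, qty=3): fills=none; bids=[#2:3@102 #1:3@97] asks=[-]
After op 3 cancel(order #2): fills=none; bids=[#1:3@97] asks=[-]
After op 4 [order #3] market_buy(qty=7): fills=none; bids=[#1:3@97] asks=[-]
After op 5 cancel(order #1): fills=none; bids=[-] asks=[-]
After op 6 [order #4] limit_sell(price=96, qty=9): fills=none; bids=[-] asks=[#4:9@96]

Answer: BIDS (highest first):
  (empty)
ASKS (lowest first):
  #4: 9@96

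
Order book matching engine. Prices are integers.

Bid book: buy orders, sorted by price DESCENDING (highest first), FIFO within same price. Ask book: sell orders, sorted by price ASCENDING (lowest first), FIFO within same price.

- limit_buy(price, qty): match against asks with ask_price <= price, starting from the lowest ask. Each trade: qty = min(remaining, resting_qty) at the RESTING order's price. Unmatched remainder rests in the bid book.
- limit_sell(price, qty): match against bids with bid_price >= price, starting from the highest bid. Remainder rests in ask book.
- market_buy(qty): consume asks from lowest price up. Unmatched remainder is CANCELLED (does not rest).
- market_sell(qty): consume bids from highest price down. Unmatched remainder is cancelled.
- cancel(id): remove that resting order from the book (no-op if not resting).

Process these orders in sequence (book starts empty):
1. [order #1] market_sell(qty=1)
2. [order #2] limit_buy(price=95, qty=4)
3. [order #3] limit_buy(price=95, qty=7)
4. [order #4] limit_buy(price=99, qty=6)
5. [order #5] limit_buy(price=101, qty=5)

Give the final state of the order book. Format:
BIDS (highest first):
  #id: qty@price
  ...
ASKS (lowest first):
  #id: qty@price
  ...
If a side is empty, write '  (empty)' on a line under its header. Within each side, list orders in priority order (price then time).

Answer: BIDS (highest first):
  #5: 5@101
  #4: 6@99
  #2: 4@95
  #3: 7@95
ASKS (lowest first):
  (empty)

Derivation:
After op 1 [order #1] market_sell(qty=1): fills=none; bids=[-] asks=[-]
After op 2 [order #2] limit_buy(price=95, qty=4): fills=none; bids=[#2:4@95] asks=[-]
After op 3 [order #3] limit_buy(price=95, qty=7): fills=none; bids=[#2:4@95 #3:7@95] asks=[-]
After op 4 [order #4] limit_buy(price=99, qty=6): fills=none; bids=[#4:6@99 #2:4@95 #3:7@95] asks=[-]
After op 5 [order #5] limit_buy(price=101, qty=5): fills=none; bids=[#5:5@101 #4:6@99 #2:4@95 #3:7@95] asks=[-]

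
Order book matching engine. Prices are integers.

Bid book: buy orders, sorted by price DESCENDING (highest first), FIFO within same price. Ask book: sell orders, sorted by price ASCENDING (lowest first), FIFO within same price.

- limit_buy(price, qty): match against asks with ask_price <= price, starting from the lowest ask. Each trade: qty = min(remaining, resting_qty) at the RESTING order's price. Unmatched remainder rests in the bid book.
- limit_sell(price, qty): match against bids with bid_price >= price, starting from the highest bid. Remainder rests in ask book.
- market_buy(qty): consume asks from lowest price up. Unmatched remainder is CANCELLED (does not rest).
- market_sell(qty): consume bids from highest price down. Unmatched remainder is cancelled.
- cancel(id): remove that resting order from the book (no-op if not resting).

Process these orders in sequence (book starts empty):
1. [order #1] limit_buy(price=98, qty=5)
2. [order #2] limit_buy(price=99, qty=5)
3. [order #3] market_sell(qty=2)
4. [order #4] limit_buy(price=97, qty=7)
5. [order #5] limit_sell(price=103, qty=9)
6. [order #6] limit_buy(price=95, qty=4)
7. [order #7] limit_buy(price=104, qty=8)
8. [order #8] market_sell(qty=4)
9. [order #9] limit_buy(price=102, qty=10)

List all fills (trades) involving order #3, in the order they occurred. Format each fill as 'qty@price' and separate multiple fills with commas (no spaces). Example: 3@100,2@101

Answer: 2@99

Derivation:
After op 1 [order #1] limit_buy(price=98, qty=5): fills=none; bids=[#1:5@98] asks=[-]
After op 2 [order #2] limit_buy(price=99, qty=5): fills=none; bids=[#2:5@99 #1:5@98] asks=[-]
After op 3 [order #3] market_sell(qty=2): fills=#2x#3:2@99; bids=[#2:3@99 #1:5@98] asks=[-]
After op 4 [order #4] limit_buy(price=97, qty=7): fills=none; bids=[#2:3@99 #1:5@98 #4:7@97] asks=[-]
After op 5 [order #5] limit_sell(price=103, qty=9): fills=none; bids=[#2:3@99 #1:5@98 #4:7@97] asks=[#5:9@103]
After op 6 [order #6] limit_buy(price=95, qty=4): fills=none; bids=[#2:3@99 #1:5@98 #4:7@97 #6:4@95] asks=[#5:9@103]
After op 7 [order #7] limit_buy(price=104, qty=8): fills=#7x#5:8@103; bids=[#2:3@99 #1:5@98 #4:7@97 #6:4@95] asks=[#5:1@103]
After op 8 [order #8] market_sell(qty=4): fills=#2x#8:3@99 #1x#8:1@98; bids=[#1:4@98 #4:7@97 #6:4@95] asks=[#5:1@103]
After op 9 [order #9] limit_buy(price=102, qty=10): fills=none; bids=[#9:10@102 #1:4@98 #4:7@97 #6:4@95] asks=[#5:1@103]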